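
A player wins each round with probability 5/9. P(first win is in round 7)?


Geometric: P(X=7) = (1-p)^(k-1)×p = (4/9)^6×5/9 = 20480/4782969

P(X=7) = 20480/4782969 ≈ 0.43%


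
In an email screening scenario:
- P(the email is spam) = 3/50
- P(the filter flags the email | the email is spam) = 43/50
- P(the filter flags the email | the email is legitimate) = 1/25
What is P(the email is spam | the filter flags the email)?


Using Bayes' theorem:
P(A|B) = P(B|A)·P(A) / P(B)

P(the filter flags the email) = 43/50 × 3/50 + 1/25 × 47/50
= 129/2500 + 47/1250 = 223/2500

P(the email is spam|the filter flags the email) = (129/2500) / (223/2500) = 129/223

P(the email is spam|the filter flags the email) = 129/223 ≈ 57.85%


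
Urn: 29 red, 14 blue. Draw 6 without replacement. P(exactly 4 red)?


Hypergeometric: C(29,4)×C(14,2)/C(43,6)
= 23751×91/6096454 = 23751/66994

P(X=4) = 23751/66994 ≈ 35.45%


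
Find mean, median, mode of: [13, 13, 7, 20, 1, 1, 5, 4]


Sorted: [1, 1, 4, 5, 7, 13, 13, 20]
Mean = 64/8 = 8
Median = 6
Freq: {13: 2, 7: 1, 20: 1, 1: 2, 5: 1, 4: 1}
Mode: [1, 13]

Mean=8, Median=6, Mode=[1, 13]


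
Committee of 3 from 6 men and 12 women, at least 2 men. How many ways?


Count by #men:
  2M,1W: C(6,2)×C(12,1)=180
  3M,0W: C(6,3)×C(12,0)=20
Total = 200

200


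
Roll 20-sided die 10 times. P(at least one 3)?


P(no 3)^10 = (19/20)^10 = 6131066257801/10240000000000
P(≥1) = 1 - 6131066257801/10240000000000 = 4108933742199/10240000000000

P = 4108933742199/10240000000000 ≈ 40.13%


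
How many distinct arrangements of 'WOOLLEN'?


Letters: 7, freq: {'W': 1, 'O': 2, 'L': 2, 'E': 1, 'N': 1}
7!/(1!×2!×2!×1!×1!) = 5040/4 = 1260

1260


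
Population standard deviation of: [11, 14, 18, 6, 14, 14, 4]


Mean = 81/7
  (11-81/7)²=16/49
  (14-81/7)²=289/49
  (18-81/7)²=2025/49
  (6-81/7)²=1521/49
  (14-81/7)²=289/49
  (14-81/7)²=289/49
  (4-81/7)²=2809/49
Σ(x-μ)² = 1034/7
σ² = (1034/7)/7 = 1034/49

σ = √(1034/49) ≈ 4.5937


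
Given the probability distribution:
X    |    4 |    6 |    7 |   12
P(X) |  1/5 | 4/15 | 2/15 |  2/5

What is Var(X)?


E[X] = 122/15
E[X²] = 1154/15
Var(X) = E[X²] - (E[X])² = 1154/15 - 14884/225 = 2426/225

Var(X) = 2426/225 ≈ 10.7822


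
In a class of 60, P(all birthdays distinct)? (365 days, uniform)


P(all different) = Π(365-i)/365 for i=0..59
= (365/365)×(364/365)×...×(306/365)
= 0.005877

P ≈ 0.0059 ≈ 0.59%


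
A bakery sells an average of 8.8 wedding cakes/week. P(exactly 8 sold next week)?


Poisson(λ=8.8): P(X=8) = e^(-λ)×λ^k/k!
= e^(-8.8) × 8.8^8 / 8!
≈ 0.0001507330751 × 35963452.4806 / 40320 ≈ 0.134446

P(X=8) ≈ 0.134446 ≈ 13.44%


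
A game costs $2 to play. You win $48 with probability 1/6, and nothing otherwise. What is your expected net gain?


E[gain] = (48-2)×1/6 + (-2)×5/6
= 23/3 - 5/3 = 6

Expected net gain = $6 ≈ $6.00


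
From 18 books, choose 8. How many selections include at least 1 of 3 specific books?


Complement: C(18,8) - C(15,8) = 43758 - 6435 = 37323

37323


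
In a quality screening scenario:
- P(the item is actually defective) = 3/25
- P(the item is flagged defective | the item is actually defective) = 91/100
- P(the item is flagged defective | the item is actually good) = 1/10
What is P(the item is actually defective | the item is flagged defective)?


Using Bayes' theorem:
P(A|B) = P(B|A)·P(A) / P(B)

P(the item is flagged defective) = 91/100 × 3/25 + 1/10 × 22/25
= 273/2500 + 11/125 = 493/2500

P(the item is actually defective|the item is flagged defective) = (273/2500) / (493/2500) = 273/493

P(the item is actually defective|the item is flagged defective) = 273/493 ≈ 55.38%


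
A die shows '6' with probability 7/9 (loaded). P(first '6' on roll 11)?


Geometric: P(X=11) = (1-p)^(k-1)×p = (2/9)^10×7/9 = 7168/31381059609

P(X=11) = 7168/31381059609 ≈ 0.00%


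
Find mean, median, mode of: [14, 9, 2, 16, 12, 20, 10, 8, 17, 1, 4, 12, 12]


Sorted: [1, 2, 4, 8, 9, 10, 12, 12, 12, 14, 16, 17, 20]
Mean = 137/13
Median = 12
Freq: {14: 1, 9: 1, 2: 1, 16: 1, 12: 3, 20: 1, 10: 1, 8: 1, 17: 1, 1: 1, 4: 1}
Mode: [12]

Mean=137/13, Median=12, Mode=12


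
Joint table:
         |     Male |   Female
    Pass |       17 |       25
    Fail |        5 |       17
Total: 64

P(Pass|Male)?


P(Pass|Male) = 17/(17+5) = 17/22

P = 17/22 ≈ 77.27%


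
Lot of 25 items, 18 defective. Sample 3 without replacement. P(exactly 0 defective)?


Hypergeometric: C(18,0)×C(7,3)/C(25,3)
= 1×35/2300 = 7/460

P(X=0) = 7/460 ≈ 1.52%


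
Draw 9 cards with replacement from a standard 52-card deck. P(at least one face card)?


P(not a face card) = 40/52 = 10/13
P(none in 9 draws) = (10/13)^9 = 1000000000/10604499373
P(≥1 face card) = 1 - 1000000000/10604499373 = 9604499373/10604499373

P = 9604499373/10604499373 ≈ 90.57%


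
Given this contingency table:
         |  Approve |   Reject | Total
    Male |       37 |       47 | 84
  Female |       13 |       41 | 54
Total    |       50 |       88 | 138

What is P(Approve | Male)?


P(Approve | Male) = 37/(37+47) = 37/84

P(Approve|Male) = 37/84 ≈ 44.05%


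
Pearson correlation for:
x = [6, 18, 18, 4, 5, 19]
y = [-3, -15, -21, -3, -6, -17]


n=6, Σx=70, Σy=-65, Σxy=-1031, Σx²=1086, Σy²=1009
r = (6×(-1031) - 70×(-65))/√((6×1086 - 70²)(6×1009 - (-65)²))
= -1636/√(1616×1829) = -1636/√2955664 ≈ -1636/1719.2045 ≈ -0.9516

r ≈ -0.9516


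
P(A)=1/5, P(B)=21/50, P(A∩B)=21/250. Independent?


P(A)×P(B) = 21/250
P(A∩B) = 21/250
Equal ✓ → Independent

Yes, independent


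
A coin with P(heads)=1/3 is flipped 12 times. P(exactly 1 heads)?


Binomial: P(X=1) = C(12,1)×p^1×(1-p)^11
= 12 × 1/3 × 2048/177147 = 8192/177147

P(X=1) = 8192/177147 ≈ 4.62%


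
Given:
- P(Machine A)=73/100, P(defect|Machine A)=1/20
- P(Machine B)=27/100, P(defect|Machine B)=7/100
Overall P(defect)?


P(B) = Σ P(B|Aᵢ)×P(Aᵢ)
  1/20×73/100 = 73/2000
  7/100×27/100 = 189/10000
Sum = 277/5000

P(defect) = 277/5000 ≈ 5.54%


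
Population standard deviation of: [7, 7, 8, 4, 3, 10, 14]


Mean = 53/7
  (7-53/7)²=16/49
  (7-53/7)²=16/49
  (8-53/7)²=9/49
  (4-53/7)²=625/49
  (3-53/7)²=1024/49
  (10-53/7)²=289/49
  (14-53/7)²=2025/49
Σ(x-μ)² = 572/7
σ² = (572/7)/7 = 572/49

σ = √(572/49) ≈ 3.4166


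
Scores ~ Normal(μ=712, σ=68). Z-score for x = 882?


z = (x - μ)/σ = (882 - 712)/68 = 2.5

z = 2.5


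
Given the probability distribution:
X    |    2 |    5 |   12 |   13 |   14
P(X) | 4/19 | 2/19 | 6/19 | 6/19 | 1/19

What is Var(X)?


E[X] = 182/19
E[X²] = 2140/19
Var(X) = E[X²] - (E[X])² = 2140/19 - 33124/361 = 7536/361

Var(X) = 7536/361 ≈ 20.8753


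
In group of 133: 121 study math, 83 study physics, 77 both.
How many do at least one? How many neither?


|A∪B| = 121+83-77 = 127
Neither = 133-127 = 6

At least one: 127; Neither: 6


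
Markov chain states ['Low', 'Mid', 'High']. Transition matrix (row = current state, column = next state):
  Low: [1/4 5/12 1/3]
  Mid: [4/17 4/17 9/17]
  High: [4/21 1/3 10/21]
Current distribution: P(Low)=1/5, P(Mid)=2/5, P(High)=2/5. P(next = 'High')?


P(next=High) = Σᵢ P(now=i)×P(i→High)
= 1/5×1/3 + 2/5×9/17 + 2/5×10/21
= 1/15 + 18/85 + 4/21 = 279/595

P = 279/595 ≈ 0.4689


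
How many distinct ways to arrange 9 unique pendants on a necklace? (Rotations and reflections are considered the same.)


Free circular arrangements: rotations and reflections both identified.
(n-1)!/2 = 8!/2 = 40320/2 = 20160

20160


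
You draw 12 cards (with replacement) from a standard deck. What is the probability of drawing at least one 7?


P(not a 7) = 48/52 = 12/13
P(none in 12 draws) = (12/13)^12 = 8916100448256/23298085122481
P(≥1 7) = 1 - 8916100448256/23298085122481 = 14381984674225/23298085122481

P = 14381984674225/23298085122481 ≈ 61.73%


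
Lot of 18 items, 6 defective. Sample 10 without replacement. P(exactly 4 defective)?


Hypergeometric: C(6,4)×C(12,6)/C(18,10)
= 15×924/43758 = 70/221

P(X=4) = 70/221 ≈ 31.67%


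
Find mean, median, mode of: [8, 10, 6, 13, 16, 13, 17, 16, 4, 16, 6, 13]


Sorted: [4, 6, 6, 8, 10, 13, 13, 13, 16, 16, 16, 17]
Mean = 138/12 = 23/2
Median = 13
Freq: {8: 1, 10: 1, 6: 2, 13: 3, 16: 3, 17: 1, 4: 1}
Mode: [13, 16]

Mean=23/2, Median=13, Mode=[13, 16]


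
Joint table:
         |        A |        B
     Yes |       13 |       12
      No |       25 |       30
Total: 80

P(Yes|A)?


P(Yes|A) = 13/(13+25) = 13/38

P = 13/38 ≈ 34.21%


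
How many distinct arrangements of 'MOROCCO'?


Letters: 7, freq: {'M': 1, 'O': 3, 'R': 1, 'C': 2}
7!/(1!×3!×1!×2!) = 5040/12 = 420

420


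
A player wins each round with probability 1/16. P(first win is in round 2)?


Geometric: P(X=2) = (1-p)^(k-1)×p = (15/16)^1×1/16 = 15/256

P(X=2) = 15/256 ≈ 5.86%


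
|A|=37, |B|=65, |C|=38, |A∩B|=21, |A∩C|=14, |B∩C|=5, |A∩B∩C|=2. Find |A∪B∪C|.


|A∪B∪C| = 37+65+38-21-14-5+2 = 102

|A∪B∪C| = 102


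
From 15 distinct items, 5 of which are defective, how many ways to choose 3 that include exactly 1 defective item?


Choose 1 of the 5 defective items and 2 of the other 10 items:
C(5,1)×C(10,2) = 5×45 = 225

225


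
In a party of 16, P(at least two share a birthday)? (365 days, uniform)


P(all different) = Π(365-i)/365 for i=0..15
= 0.716396
P(match) = 1 - 0.716396 = 0.283604

P ≈ 0.2836 ≈ 28.36%


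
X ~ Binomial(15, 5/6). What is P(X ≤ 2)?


P(X ≤ 2) = Σ P(X=i) for i=0..2
P(X=0) = 1/470184984576
P(X=1) = 25/156728328192
P(X=2) = 875/156728328192
Sum = 2701/470184984576

P(X ≤ 2) = 2701/470184984576 ≈ 0.00%


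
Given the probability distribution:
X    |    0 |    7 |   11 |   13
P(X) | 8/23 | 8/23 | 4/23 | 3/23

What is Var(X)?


E[X] = 139/23
E[X²] = 1383/23
Var(X) = E[X²] - (E[X])² = 1383/23 - 19321/529 = 12488/529

Var(X) = 12488/529 ≈ 23.6068


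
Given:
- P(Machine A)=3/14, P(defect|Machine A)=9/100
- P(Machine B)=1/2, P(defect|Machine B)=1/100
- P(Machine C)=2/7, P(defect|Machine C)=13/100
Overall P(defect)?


P(B) = Σ P(B|Aᵢ)×P(Aᵢ)
  9/100×3/14 = 27/1400
  1/100×1/2 = 1/200
  13/100×2/7 = 13/350
Sum = 43/700

P(defect) = 43/700 ≈ 6.14%


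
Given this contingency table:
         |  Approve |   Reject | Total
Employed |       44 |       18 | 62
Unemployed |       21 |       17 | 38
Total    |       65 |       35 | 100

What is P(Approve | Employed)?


P(Approve | Employed) = 44/(44+18) = 44/62 = 22/31

P(Approve|Employed) = 22/31 ≈ 70.97%


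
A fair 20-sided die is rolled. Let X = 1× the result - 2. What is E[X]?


E[die] = (1+20)/2 = 21/2
E[X] = 1×21/2 - 2 = 17/2

E[X] = 17/2


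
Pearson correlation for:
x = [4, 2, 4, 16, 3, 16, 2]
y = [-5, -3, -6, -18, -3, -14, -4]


n=7, Σx=47, Σy=-53, Σxy=-579, Σx²=561, Σy²=615
r = (7×(-579) - 47×(-53))/√((7×561 - 47²)(7×615 - (-53)²))
= -1562/√(1718×1496) = -1562/√2570128 ≈ -1562/1603.1619 ≈ -0.9743

r ≈ -0.9743


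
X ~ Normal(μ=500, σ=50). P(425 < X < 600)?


z₁=(425-500)/50=-1.5, z₂=(600-500)/50=2.0
P = Φ(2.0) - Φ(-1.5) = 0.977250 - 0.066807 = 0.910443 ≈ 0.9104

P(425 < X < 600) ≈ 0.9104


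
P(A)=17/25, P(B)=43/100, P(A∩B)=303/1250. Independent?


P(A)×P(B) = 731/2500
P(A∩B) = 303/1250
Not equal → NOT independent

No, not independent


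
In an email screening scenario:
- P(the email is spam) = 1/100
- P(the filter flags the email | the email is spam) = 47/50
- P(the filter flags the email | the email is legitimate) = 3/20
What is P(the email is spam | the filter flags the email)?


Using Bayes' theorem:
P(A|B) = P(B|A)·P(A) / P(B)

P(the filter flags the email) = 47/50 × 1/100 + 3/20 × 99/100
= 47/5000 + 297/2000 = 1579/10000

P(the email is spam|the filter flags the email) = (47/5000) / (1579/10000) = 94/1579

P(the email is spam|the filter flags the email) = 94/1579 ≈ 5.95%


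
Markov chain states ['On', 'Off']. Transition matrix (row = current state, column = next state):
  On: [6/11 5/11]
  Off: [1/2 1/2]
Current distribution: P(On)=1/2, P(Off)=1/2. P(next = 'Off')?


P(next=Off) = Σᵢ P(now=i)×P(i→Off)
= 1/2×5/11 + 1/2×1/2
= 5/22 + 1/4 = 21/44

P = 21/44 ≈ 0.4773


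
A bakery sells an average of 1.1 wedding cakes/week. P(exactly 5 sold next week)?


Poisson(λ=1.1): P(X=5) = e^(-λ)×λ^k/k!
= e^(-1.1) × 1.1^5 / 5!
≈ 0.3328710837 × 1.61051 / 120 ≈ 0.004467

P(X=5) ≈ 0.004467 ≈ 0.45%


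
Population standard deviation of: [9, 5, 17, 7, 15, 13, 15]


Mean = 81/7
  (9-81/7)²=324/49
  (5-81/7)²=2116/49
  (17-81/7)²=1444/49
  (7-81/7)²=1024/49
  (15-81/7)²=576/49
  (13-81/7)²=100/49
  (15-81/7)²=576/49
Σ(x-μ)² = 880/7
σ² = (880/7)/7 = 880/49

σ = √(880/49) ≈ 4.2378


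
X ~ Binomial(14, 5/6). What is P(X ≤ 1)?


P(X ≤ 1) = Σ P(X=i) for i=0..1
P(X=0) = 1/78364164096
P(X=1) = 35/39182082048
Sum = 71/78364164096

P(X ≤ 1) = 71/78364164096 ≈ 0.00%


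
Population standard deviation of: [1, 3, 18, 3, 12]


Mean = 37/5
  (1-37/5)²=1024/25
  (3-37/5)²=484/25
  (18-37/5)²=2809/25
  (3-37/5)²=484/25
  (12-37/5)²=529/25
Σ(x-μ)² = 1066/5
σ² = (1066/5)/5 = 1066/25

σ = √(1066/25) ≈ 6.5299


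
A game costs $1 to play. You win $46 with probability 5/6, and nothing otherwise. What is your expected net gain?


E[gain] = (46-1)×5/6 + (-1)×1/6
= 75/2 - 1/6 = 112/3

Expected net gain = $112/3 ≈ $37.33


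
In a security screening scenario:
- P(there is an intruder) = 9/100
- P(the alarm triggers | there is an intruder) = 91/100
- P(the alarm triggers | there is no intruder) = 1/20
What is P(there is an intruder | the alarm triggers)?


Using Bayes' theorem:
P(A|B) = P(B|A)·P(A) / P(B)

P(the alarm triggers) = 91/100 × 9/100 + 1/20 × 91/100
= 819/10000 + 91/2000 = 637/5000

P(there is an intruder|the alarm triggers) = (819/10000) / (637/5000) = 9/14

P(there is an intruder|the alarm triggers) = 9/14 ≈ 64.29%


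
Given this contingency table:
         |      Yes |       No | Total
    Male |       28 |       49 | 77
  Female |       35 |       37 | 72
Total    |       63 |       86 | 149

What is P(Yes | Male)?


P(Yes | Male) = 28/(28+49) = 28/77 = 4/11

P(Yes|Male) = 4/11 ≈ 36.36%


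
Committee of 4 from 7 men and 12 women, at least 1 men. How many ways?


Count by #men:
  1M,3W: C(7,1)×C(12,3)=1540
  2M,2W: C(7,2)×C(12,2)=1386
  3M,1W: C(7,3)×C(12,1)=420
  4M,0W: C(7,4)×C(12,0)=35
Total = 3381

3381


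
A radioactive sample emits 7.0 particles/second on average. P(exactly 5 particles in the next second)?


Poisson(λ=7.0): P(X=5) = e^(-λ)×λ^k/k!
= e^(-7.0) × 7.0^5 / 5!
≈ 0.0009118819656 × 16807 / 120 ≈ 0.127717

P(X=5) ≈ 0.127717 ≈ 12.77%


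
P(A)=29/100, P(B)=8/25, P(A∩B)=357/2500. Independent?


P(A)×P(B) = 58/625
P(A∩B) = 357/2500
Not equal → NOT independent

No, not independent


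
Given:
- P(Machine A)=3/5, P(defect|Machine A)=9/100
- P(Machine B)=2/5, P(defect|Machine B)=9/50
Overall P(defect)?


P(B) = Σ P(B|Aᵢ)×P(Aᵢ)
  9/100×3/5 = 27/500
  9/50×2/5 = 9/125
Sum = 63/500

P(defect) = 63/500 ≈ 12.60%


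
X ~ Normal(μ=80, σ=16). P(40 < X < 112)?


z₁=(40-80)/16=-2.5, z₂=(112-80)/16=2.0
P = Φ(2.0) - Φ(-2.5) = 0.977250 - 0.006210 = 0.971040 ≈ 0.9710

P(40 < X < 112) ≈ 0.9710


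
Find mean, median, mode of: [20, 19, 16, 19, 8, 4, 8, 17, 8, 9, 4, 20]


Sorted: [4, 4, 8, 8, 8, 9, 16, 17, 19, 19, 20, 20]
Mean = 152/12 = 38/3
Median = 25/2
Freq: {20: 2, 19: 2, 16: 1, 8: 3, 4: 2, 17: 1, 9: 1}
Mode: [8]

Mean=38/3, Median=25/2, Mode=8


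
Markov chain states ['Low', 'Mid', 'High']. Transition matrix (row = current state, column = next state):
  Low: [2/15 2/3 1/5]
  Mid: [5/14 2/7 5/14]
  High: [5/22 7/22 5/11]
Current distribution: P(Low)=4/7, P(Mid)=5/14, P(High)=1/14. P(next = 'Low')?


P(next=Low) = Σᵢ P(now=i)×P(i→Low)
= 4/7×2/15 + 5/14×5/14 + 1/14×5/22
= 8/105 + 25/196 + 5/308 = 3557/16170

P = 3557/16170 ≈ 0.2200


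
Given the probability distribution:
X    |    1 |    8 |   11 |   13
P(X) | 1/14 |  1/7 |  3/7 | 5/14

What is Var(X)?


E[X] = 74/7
E[X²] = 850/7
Var(X) = E[X²] - (E[X])² = 850/7 - 5476/49 = 474/49

Var(X) = 474/49 ≈ 9.6735


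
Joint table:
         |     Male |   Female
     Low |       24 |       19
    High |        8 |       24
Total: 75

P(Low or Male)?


P(Low∨Male) = P(Low) + P(Male) - P(Low∧Male)
= (43 + 32 - 24)/75 = 51/75 = 17/25

P = 17/25 ≈ 68.00%


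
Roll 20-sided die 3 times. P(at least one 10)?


P(no 10)^3 = (19/20)^3 = 6859/8000
P(≥1) = 1 - 6859/8000 = 1141/8000

P = 1141/8000 ≈ 14.26%


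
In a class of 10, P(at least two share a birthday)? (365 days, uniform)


P(all different) = Π(365-i)/365 for i=0..9
= 0.883052
P(match) = 1 - 0.883052 = 0.116948

P ≈ 0.1169 ≈ 11.69%


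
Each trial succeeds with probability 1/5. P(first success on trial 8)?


Geometric: P(X=8) = (1-p)^(k-1)×p = (4/5)^7×1/5 = 16384/390625

P(X=8) = 16384/390625 ≈ 4.19%


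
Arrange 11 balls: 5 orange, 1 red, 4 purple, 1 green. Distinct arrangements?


11!/(5!×1!×4!×1!) = 13860

13860


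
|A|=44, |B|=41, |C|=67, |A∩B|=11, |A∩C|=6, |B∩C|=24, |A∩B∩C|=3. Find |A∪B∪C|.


|A∪B∪C| = 44+41+67-11-6-24+3 = 114

|A∪B∪C| = 114


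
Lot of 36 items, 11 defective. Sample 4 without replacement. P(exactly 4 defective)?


Hypergeometric: C(11,4)×C(25,0)/C(36,4)
= 330×1/58905 = 2/357

P(X=4) = 2/357 ≈ 0.56%


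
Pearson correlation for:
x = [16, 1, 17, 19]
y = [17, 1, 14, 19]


n=4, Σx=53, Σy=51, Σxy=872, Σx²=907, Σy²=847
r = (4×872 - 53×51)/√((4×907 - 53²)(4×847 - 51²))
= 785/√(819×787) = 785/√644553 ≈ 785/802.8406 ≈ 0.9778

r ≈ 0.9778


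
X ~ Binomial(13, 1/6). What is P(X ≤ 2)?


P(X ≤ 2) = Σ P(X=i) for i=0..2
P(X=0) = 1220703125/13060694016
P(X=1) = 3173828125/13060694016
P(X=2) = 634765625/2176782336
Sum = 341796875/544195584

P(X ≤ 2) = 341796875/544195584 ≈ 62.81%


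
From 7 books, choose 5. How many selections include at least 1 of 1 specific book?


Complement: C(7,5) - C(6,5) = 21 - 6 = 15

15


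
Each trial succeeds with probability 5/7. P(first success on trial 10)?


Geometric: P(X=10) = (1-p)^(k-1)×p = (2/7)^9×5/7 = 2560/282475249

P(X=10) = 2560/282475249 ≈ 0.00%


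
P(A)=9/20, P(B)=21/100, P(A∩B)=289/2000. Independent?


P(A)×P(B) = 189/2000
P(A∩B) = 289/2000
Not equal → NOT independent

No, not independent


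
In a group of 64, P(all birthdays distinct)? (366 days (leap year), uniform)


P(all different) = Π(366-i)/366 for i=0..63
= (366/366)×(365/366)×...×(303/366)
= 0.002858

P ≈ 0.0029 ≈ 0.29%


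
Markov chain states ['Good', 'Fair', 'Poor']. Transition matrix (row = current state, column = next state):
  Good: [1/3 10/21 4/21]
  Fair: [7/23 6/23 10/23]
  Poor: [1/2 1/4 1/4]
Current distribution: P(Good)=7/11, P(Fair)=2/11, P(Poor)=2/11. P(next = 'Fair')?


P(next=Fair) = Σᵢ P(now=i)×P(i→Fair)
= 7/11×10/21 + 2/11×6/23 + 2/11×1/4
= 10/33 + 12/253 + 1/22 = 601/1518

P = 601/1518 ≈ 0.3959


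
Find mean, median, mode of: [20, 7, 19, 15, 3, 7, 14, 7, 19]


Sorted: [3, 7, 7, 7, 14, 15, 19, 19, 20]
Mean = 111/9 = 37/3
Median = 14
Freq: {20: 1, 7: 3, 19: 2, 15: 1, 3: 1, 14: 1}
Mode: [7]

Mean=37/3, Median=14, Mode=7


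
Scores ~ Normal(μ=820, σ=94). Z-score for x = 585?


z = (x - μ)/σ = (585 - 820)/94 = -2.5

z = -2.5


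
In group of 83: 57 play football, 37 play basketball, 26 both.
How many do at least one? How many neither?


|A∪B| = 57+37-26 = 68
Neither = 83-68 = 15

At least one: 68; Neither: 15


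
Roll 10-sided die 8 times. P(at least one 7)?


P(no 7)^8 = (9/10)^8 = 43046721/100000000
P(≥1) = 1 - 43046721/100000000 = 56953279/100000000

P = 56953279/100000000 ≈ 56.95%


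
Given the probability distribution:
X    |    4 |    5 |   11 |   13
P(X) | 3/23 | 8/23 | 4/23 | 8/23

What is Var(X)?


E[X] = 200/23
E[X²] = 2084/23
Var(X) = E[X²] - (E[X])² = 2084/23 - 40000/529 = 7932/529

Var(X) = 7932/529 ≈ 14.9943


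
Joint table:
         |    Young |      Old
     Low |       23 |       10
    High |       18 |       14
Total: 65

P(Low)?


P(Low) = (23+10)/65 = 33/65

P(Low) = 33/65 ≈ 50.77%


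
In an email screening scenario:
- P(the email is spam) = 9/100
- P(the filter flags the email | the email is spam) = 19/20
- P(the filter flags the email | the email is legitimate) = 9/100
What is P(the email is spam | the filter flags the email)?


Using Bayes' theorem:
P(A|B) = P(B|A)·P(A) / P(B)

P(the filter flags the email) = 19/20 × 9/100 + 9/100 × 91/100
= 171/2000 + 819/10000 = 837/5000

P(the email is spam|the filter flags the email) = (171/2000) / (837/5000) = 95/186

P(the email is spam|the filter flags the email) = 95/186 ≈ 51.08%


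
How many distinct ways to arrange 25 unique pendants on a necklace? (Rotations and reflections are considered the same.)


Free circular arrangements: rotations and reflections both identified.
(n-1)!/2 = 24!/2 = 620448401733239439360000/2 = 310224200866619719680000

310224200866619719680000


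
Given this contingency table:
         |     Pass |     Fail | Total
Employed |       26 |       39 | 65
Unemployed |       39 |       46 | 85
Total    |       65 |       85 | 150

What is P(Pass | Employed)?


P(Pass | Employed) = 26/(26+39) = 26/65 = 2/5

P(Pass|Employed) = 2/5 ≈ 40.00%


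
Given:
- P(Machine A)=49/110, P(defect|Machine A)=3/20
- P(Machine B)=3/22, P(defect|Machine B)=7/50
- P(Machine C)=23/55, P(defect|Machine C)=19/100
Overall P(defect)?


P(B) = Σ P(B|Aᵢ)×P(Aᵢ)
  3/20×49/110 = 147/2200
  7/50×3/22 = 21/1100
  19/100×23/55 = 437/5500
Sum = 1819/11000

P(defect) = 1819/11000 ≈ 16.54%


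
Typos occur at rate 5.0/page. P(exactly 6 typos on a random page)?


Poisson(λ=5.0): P(X=6) = e^(-λ)×λ^k/k!
= e^(-5.0) × 5.0^6 / 6!
≈ 0.006737946999 × 15625 / 720 ≈ 0.146223

P(X=6) ≈ 0.146223 ≈ 14.62%


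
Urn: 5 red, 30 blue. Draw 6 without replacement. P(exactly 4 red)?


Hypergeometric: C(5,4)×C(30,2)/C(35,6)
= 5×435/1623160 = 435/324632

P(X=4) = 435/324632 ≈ 0.13%


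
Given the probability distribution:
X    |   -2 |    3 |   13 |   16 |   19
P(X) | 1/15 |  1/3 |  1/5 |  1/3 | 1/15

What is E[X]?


E[X] = Σ x·P(X=x)
= (-2)×(1/15) + (3)×(1/3) + (13)×(1/5) + (16)×(1/3) + (19)×(1/15)
= 151/15

E[X] = 151/15


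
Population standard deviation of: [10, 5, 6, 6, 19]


Mean = 46/5
  (10-46/5)²=16/25
  (5-46/5)²=441/25
  (6-46/5)²=256/25
  (6-46/5)²=256/25
  (19-46/5)²=2401/25
Σ(x-μ)² = 674/5
σ² = (674/5)/5 = 674/25

σ = √(674/25) ≈ 5.1923


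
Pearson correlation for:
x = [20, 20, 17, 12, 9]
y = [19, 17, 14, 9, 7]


n=5, Σx=78, Σy=66, Σxy=1129, Σx²=1314, Σy²=976
r = (5×1129 - 78×66)/√((5×1314 - 78²)(5×976 - 66²))
= 497/√(486×524) = 497/√254664 ≈ 497/504.6424 ≈ 0.9849

r ≈ 0.9849


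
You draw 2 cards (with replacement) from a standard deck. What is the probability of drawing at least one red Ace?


P(not a red Ace) = 50/52 = 25/26
P(none in 2 draws) = (25/26)^2 = 625/676
P(≥1 red Ace) = 1 - 625/676 = 51/676

P = 51/676 ≈ 7.54%


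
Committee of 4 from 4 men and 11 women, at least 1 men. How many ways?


Count by #men:
  1M,3W: C(4,1)×C(11,3)=660
  2M,2W: C(4,2)×C(11,2)=330
  3M,1W: C(4,3)×C(11,1)=44
  4M,0W: C(4,4)×C(11,0)=1
Total = 1035

1035


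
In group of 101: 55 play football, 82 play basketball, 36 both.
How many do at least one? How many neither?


|A∪B| = 55+82-36 = 101
Neither = 101-101 = 0

At least one: 101; Neither: 0


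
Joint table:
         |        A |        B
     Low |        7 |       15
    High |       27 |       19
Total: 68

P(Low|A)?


P(Low|A) = 7/(7+27) = 7/34

P = 7/34 ≈ 20.59%


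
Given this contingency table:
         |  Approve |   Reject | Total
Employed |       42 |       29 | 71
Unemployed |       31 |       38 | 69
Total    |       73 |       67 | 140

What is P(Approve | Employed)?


P(Approve | Employed) = 42/(42+29) = 42/71

P(Approve|Employed) = 42/71 ≈ 59.15%


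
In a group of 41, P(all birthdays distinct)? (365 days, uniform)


P(all different) = Π(365-i)/365 for i=0..40
= (365/365)×(364/365)×...×(325/365)
= 0.096848

P ≈ 0.0968 ≈ 9.68%


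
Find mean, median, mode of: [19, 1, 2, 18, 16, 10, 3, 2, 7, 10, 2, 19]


Sorted: [1, 2, 2, 2, 3, 7, 10, 10, 16, 18, 19, 19]
Mean = 109/12
Median = 17/2
Freq: {19: 2, 1: 1, 2: 3, 18: 1, 16: 1, 10: 2, 3: 1, 7: 1}
Mode: [2]

Mean=109/12, Median=17/2, Mode=2


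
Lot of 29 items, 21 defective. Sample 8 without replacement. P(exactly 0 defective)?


Hypergeometric: C(21,0)×C(8,8)/C(29,8)
= 1×1/4292145 = 1/4292145

P(X=0) = 1/4292145 ≈ 0.00%


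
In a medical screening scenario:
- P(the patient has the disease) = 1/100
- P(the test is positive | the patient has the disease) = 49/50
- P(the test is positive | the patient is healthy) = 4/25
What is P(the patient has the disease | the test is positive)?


Using Bayes' theorem:
P(A|B) = P(B|A)·P(A) / P(B)

P(the test is positive) = 49/50 × 1/100 + 4/25 × 99/100
= 49/5000 + 99/625 = 841/5000

P(the patient has the disease|the test is positive) = (49/5000) / (841/5000) = 49/841

P(the patient has the disease|the test is positive) = 49/841 ≈ 5.83%


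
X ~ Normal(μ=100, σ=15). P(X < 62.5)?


z = (62.5-100)/15 = -2.5
P(Z < -2.5) = 0.0062

P(X < 62.5) ≈ 0.0062


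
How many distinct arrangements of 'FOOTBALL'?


Letters: 8, freq: {'F': 1, 'O': 2, 'T': 1, 'B': 1, 'A': 1, 'L': 2}
8!/(1!×2!×1!×1!×1!×2!) = 40320/4 = 10080

10080


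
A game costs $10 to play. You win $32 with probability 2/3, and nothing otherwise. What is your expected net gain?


E[gain] = (32-10)×2/3 + (-10)×1/3
= 44/3 - 10/3 = 34/3

Expected net gain = $34/3 ≈ $11.33


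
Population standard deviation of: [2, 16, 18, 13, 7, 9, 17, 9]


Mean = 91/8
  (2-91/8)²=5625/64
  (16-91/8)²=1369/64
  (18-91/8)²=2809/64
  (13-91/8)²=169/64
  (7-91/8)²=1225/64
  (9-91/8)²=361/64
  (17-91/8)²=2025/64
  (9-91/8)²=361/64
Σ(x-μ)² = 1743/8
σ² = (1743/8)/8 = 1743/64

σ = √(1743/64) ≈ 5.2187


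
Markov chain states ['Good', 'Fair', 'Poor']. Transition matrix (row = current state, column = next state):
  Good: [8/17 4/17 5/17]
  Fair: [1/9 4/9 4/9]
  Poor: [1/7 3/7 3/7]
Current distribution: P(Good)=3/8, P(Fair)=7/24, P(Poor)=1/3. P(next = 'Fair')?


P(next=Fair) = Σᵢ P(now=i)×P(i→Fair)
= 3/8×4/17 + 7/24×4/9 + 1/3×3/7
= 3/34 + 7/54 + 1/7 = 1159/3213

P = 1159/3213 ≈ 0.3607


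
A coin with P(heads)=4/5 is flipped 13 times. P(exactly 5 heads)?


Binomial: P(X=5) = C(13,5)×p^5×(1-p)^8
= 1287 × 1024/3125 × 1/390625 = 1317888/1220703125

P(X=5) = 1317888/1220703125 ≈ 0.11%


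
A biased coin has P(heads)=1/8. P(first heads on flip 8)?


Geometric: P(X=8) = (1-p)^(k-1)×p = (7/8)^7×1/8 = 823543/16777216

P(X=8) = 823543/16777216 ≈ 4.91%


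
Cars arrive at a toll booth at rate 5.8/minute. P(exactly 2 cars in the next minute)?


Poisson(λ=5.8): P(X=2) = e^(-λ)×λ^k/k!
= e^(-5.8) × 5.8^2 / 2!
≈ 0.003027554745 × 33.64 / 2 ≈ 0.050923

P(X=2) ≈ 0.050923 ≈ 5.09%


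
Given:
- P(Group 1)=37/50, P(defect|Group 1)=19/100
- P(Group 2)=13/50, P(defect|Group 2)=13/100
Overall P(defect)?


P(B) = Σ P(B|Aᵢ)×P(Aᵢ)
  19/100×37/50 = 703/5000
  13/100×13/50 = 169/5000
Sum = 109/625

P(defect) = 109/625 ≈ 17.44%


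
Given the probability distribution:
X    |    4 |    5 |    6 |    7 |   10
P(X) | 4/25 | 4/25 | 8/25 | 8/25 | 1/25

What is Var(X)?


E[X] = 6
E[X²] = 944/25
Var(X) = E[X²] - (E[X])² = 944/25 - 36 = 44/25

Var(X) = 44/25 ≈ 1.7600


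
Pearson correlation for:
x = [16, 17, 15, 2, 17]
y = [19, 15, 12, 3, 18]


n=5, Σx=67, Σy=67, Σxy=1051, Σx²=1063, Σy²=1063
r = (5×1051 - 67×67)/√((5×1063 - 67²)(5×1063 - 67²))
= 766/√(826×826) = 766/√682276 ≈ 766/826.0000 ≈ 0.9274

r ≈ 0.9274


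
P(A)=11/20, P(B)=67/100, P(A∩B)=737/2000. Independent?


P(A)×P(B) = 737/2000
P(A∩B) = 737/2000
Equal ✓ → Independent

Yes, independent


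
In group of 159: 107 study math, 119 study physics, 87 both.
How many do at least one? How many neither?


|A∪B| = 107+119-87 = 139
Neither = 159-139 = 20

At least one: 139; Neither: 20


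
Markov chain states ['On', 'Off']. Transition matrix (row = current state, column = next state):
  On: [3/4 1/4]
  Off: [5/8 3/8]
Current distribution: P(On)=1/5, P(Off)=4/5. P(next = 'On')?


P(next=On) = Σᵢ P(now=i)×P(i→On)
= 1/5×3/4 + 4/5×5/8
= 3/20 + 1/2 = 13/20

P = 13/20 ≈ 0.6500


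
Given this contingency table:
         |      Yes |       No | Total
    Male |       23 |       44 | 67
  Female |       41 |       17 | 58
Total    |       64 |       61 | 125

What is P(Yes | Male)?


P(Yes | Male) = 23/(23+44) = 23/67

P(Yes|Male) = 23/67 ≈ 34.33%


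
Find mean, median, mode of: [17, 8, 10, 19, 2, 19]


Sorted: [2, 8, 10, 17, 19, 19]
Mean = 75/6 = 25/2
Median = 27/2
Freq: {17: 1, 8: 1, 10: 1, 19: 2, 2: 1}
Mode: [19]

Mean=25/2, Median=27/2, Mode=19


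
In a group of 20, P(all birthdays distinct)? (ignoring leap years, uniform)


P(all different) = Π(365-i)/365 for i=0..19
= (365/365)×(364/365)×...×(346/365)
= 0.588562

P ≈ 0.5886 ≈ 58.86%


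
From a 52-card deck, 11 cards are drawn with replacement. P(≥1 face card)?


P(not a face card) = 40/52 = 10/13
P(none in 11 draws) = (10/13)^11 = 100000000000/1792160394037
P(≥1 face card) = 1 - 100000000000/1792160394037 = 1692160394037/1792160394037

P = 1692160394037/1792160394037 ≈ 94.42%


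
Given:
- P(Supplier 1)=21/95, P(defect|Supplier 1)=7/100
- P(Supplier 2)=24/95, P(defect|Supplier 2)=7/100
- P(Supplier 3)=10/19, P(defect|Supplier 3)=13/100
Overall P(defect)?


P(B) = Σ P(B|Aᵢ)×P(Aᵢ)
  7/100×21/95 = 147/9500
  7/100×24/95 = 42/2375
  13/100×10/19 = 13/190
Sum = 193/1900

P(defect) = 193/1900 ≈ 10.16%


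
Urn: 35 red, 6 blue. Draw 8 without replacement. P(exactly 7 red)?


Hypergeometric: C(35,7)×C(6,1)/C(41,8)
= 6724520×6/95548245 = 158224/374699

P(X=7) = 158224/374699 ≈ 42.23%


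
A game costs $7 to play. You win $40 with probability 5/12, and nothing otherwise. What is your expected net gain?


E[gain] = (40-7)×5/12 + (-7)×7/12
= 55/4 - 49/12 = 29/3

Expected net gain = $29/3 ≈ $9.67


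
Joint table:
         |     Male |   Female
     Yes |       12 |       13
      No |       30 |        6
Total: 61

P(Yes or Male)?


P(Yes∨Male) = P(Yes) + P(Male) - P(Yes∧Male)
= (25 + 42 - 12)/61 = 55/61

P = 55/61 ≈ 90.16%


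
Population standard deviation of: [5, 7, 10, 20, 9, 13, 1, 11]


Mean = 76/8 = 19/2
  (5-19/2)²=81/4
  (7-19/2)²=25/4
  (10-19/2)²=1/4
  (20-19/2)²=441/4
  (9-19/2)²=1/4
  (13-19/2)²=49/4
  (1-19/2)²=289/4
  (11-19/2)²=9/4
Σ(x-μ)² = 224
σ² = 224/8 = 28

σ = √(28) ≈ 5.2915


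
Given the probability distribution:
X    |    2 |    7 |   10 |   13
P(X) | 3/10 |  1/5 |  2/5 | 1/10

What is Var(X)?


E[X] = 73/10
E[X²] = 679/10
Var(X) = E[X²] - (E[X])² = 679/10 - 5329/100 = 1461/100

Var(X) = 1461/100 ≈ 14.6100


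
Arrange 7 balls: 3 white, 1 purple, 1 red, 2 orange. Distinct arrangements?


7!/(3!×1!×1!×2!) = 420

420


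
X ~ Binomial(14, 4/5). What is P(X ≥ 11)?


P(X ≥ 11) = Σ P(X=i) for i=11..14
P(X=11) = 1526726656/6103515625
P(X=12) = 1526726656/6103515625
P(X=13) = 939524096/6103515625
P(X=14) = 268435456/6103515625
Sum = 4261412864/6103515625

P(X ≥ 11) = 4261412864/6103515625 ≈ 69.82%


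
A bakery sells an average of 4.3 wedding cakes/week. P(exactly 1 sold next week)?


Poisson(λ=4.3): P(X=1) = e^(-λ)×λ^k/k!
= e^(-4.3) × 4.3^1 / 1!
≈ 0.01356855901 × 4.3 / 1 ≈ 0.058345

P(X=1) ≈ 0.058345 ≈ 5.83%


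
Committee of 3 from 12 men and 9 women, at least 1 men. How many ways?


Count by #men:
  1M,2W: C(12,1)×C(9,2)=432
  2M,1W: C(12,2)×C(9,1)=594
  3M,0W: C(12,3)×C(9,0)=220
Total = 1246

1246


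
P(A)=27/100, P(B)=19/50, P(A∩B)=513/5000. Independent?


P(A)×P(B) = 513/5000
P(A∩B) = 513/5000
Equal ✓ → Independent

Yes, independent


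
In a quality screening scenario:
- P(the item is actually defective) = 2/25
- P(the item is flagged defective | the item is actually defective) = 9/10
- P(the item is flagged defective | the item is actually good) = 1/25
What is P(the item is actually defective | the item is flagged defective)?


Using Bayes' theorem:
P(A|B) = P(B|A)·P(A) / P(B)

P(the item is flagged defective) = 9/10 × 2/25 + 1/25 × 23/25
= 9/125 + 23/625 = 68/625

P(the item is actually defective|the item is flagged defective) = (9/125) / (68/625) = 45/68

P(the item is actually defective|the item is flagged defective) = 45/68 ≈ 66.18%


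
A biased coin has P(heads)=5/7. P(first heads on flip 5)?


Geometric: P(X=5) = (1-p)^(k-1)×p = (2/7)^4×5/7 = 80/16807

P(X=5) = 80/16807 ≈ 0.48%


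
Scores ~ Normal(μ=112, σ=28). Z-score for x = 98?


z = (x - μ)/σ = (98 - 112)/28 = -0.5

z = -0.5


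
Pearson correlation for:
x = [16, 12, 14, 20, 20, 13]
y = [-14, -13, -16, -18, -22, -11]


n=6, Σx=95, Σy=-94, Σxy=-1547, Σx²=1565, Σy²=1550
r = (6×(-1547) - 95×(-94))/√((6×1565 - 95²)(6×1550 - (-94)²))
= -352/√(365×464) = -352/√169360 ≈ -352/411.5337 ≈ -0.8553

r ≈ -0.8553


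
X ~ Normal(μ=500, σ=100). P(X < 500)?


z = (500-500)/100 = 0.0
P(Z < 0.0) = 0.5000

P(X < 500) ≈ 0.5000


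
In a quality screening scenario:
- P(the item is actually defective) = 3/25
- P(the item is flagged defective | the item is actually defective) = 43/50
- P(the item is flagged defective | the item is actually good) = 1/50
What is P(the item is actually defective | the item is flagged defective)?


Using Bayes' theorem:
P(A|B) = P(B|A)·P(A) / P(B)

P(the item is flagged defective) = 43/50 × 3/25 + 1/50 × 22/25
= 129/1250 + 11/625 = 151/1250

P(the item is actually defective|the item is flagged defective) = (129/1250) / (151/1250) = 129/151

P(the item is actually defective|the item is flagged defective) = 129/151 ≈ 85.43%


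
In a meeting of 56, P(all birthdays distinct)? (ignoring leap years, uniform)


P(all different) = Π(365-i)/365 for i=0..55
= (365/365)×(364/365)×...×(310/365)
= 0.011668

P ≈ 0.0117 ≈ 1.17%


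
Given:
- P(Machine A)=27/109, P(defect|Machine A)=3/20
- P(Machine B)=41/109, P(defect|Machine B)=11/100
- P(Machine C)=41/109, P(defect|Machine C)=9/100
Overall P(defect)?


P(B) = Σ P(B|Aᵢ)×P(Aᵢ)
  3/20×27/109 = 81/2180
  11/100×41/109 = 451/10900
  9/100×41/109 = 369/10900
Sum = 49/436

P(defect) = 49/436 ≈ 11.24%


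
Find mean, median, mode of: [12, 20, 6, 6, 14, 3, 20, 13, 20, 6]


Sorted: [3, 6, 6, 6, 12, 13, 14, 20, 20, 20]
Mean = 120/10 = 12
Median = 25/2
Freq: {12: 1, 20: 3, 6: 3, 14: 1, 3: 1, 13: 1}
Mode: [6, 20]

Mean=12, Median=25/2, Mode=[6, 20]


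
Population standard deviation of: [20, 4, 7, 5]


Mean = 36/4 = 9
  (20-9)²=121
  (4-9)²=25
  (7-9)²=4
  (5-9)²=16
Σ(x-μ)² = 166
σ² = 166/4 = 83/2

σ = √(83/2) ≈ 6.4420


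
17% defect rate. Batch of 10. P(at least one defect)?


P(all good) = (83/100)^10 = 15516041187205853449/100000000000000000000
P(≥1 defect) = 84483958812794146551/100000000000000000000

P = 84483958812794146551/100000000000000000000 ≈ 84.48%


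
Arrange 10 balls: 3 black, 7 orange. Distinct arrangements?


10!/(3!×7!) = 120

120


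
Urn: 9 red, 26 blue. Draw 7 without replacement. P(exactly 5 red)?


Hypergeometric: C(9,5)×C(26,2)/C(35,7)
= 126×325/6724520 = 4095/672452

P(X=5) = 4095/672452 ≈ 0.61%


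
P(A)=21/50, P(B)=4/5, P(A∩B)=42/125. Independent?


P(A)×P(B) = 42/125
P(A∩B) = 42/125
Equal ✓ → Independent

Yes, independent


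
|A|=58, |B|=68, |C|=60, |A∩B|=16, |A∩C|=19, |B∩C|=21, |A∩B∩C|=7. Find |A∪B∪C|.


|A∪B∪C| = 58+68+60-16-19-21+7 = 137

|A∪B∪C| = 137


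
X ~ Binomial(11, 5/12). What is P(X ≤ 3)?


P(X ≤ 3) = Σ P(X=i) for i=0..3
P(X=0) = 1977326743/743008370688
P(X=1) = 15536138695/743008370688
P(X=2) = 55486209625/743008370688
P(X=3) = 39633006875/247669456896
Sum = 7995778987/30958682112

P(X ≤ 3) = 7995778987/30958682112 ≈ 25.83%


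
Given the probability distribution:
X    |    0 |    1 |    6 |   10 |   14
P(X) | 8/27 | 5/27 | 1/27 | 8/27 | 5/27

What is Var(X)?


E[X] = 161/27
E[X²] = 607/9
Var(X) = E[X²] - (E[X])² = 607/9 - 25921/729 = 23246/729

Var(X) = 23246/729 ≈ 31.8875


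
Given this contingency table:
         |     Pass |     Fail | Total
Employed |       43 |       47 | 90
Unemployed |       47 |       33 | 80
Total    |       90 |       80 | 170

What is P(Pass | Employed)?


P(Pass | Employed) = 43/(43+47) = 43/90

P(Pass|Employed) = 43/90 ≈ 47.78%


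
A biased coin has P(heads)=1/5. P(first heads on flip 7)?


Geometric: P(X=7) = (1-p)^(k-1)×p = (4/5)^6×1/5 = 4096/78125

P(X=7) = 4096/78125 ≈ 5.24%


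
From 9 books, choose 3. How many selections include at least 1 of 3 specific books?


Complement: C(9,3) - C(6,3) = 84 - 20 = 64

64


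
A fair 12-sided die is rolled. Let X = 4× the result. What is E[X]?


E[die] = (1+12)/2 = 13/2
E[X] = 4 × 13/2 = 26

E[X] = 26


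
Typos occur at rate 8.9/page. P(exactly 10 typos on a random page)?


Poisson(λ=8.9): P(X=10) = e^(-λ)×λ^k/k!
= e^(-8.9) × 8.9^10 / 10!
≈ 0.0001363889265 × 3118171993 / 3628800 ≈ 0.117197

P(X=10) ≈ 0.117197 ≈ 11.72%


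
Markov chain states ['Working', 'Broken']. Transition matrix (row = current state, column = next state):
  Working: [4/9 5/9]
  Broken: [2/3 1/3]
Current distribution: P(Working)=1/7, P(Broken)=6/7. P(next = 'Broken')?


P(next=Broken) = Σᵢ P(now=i)×P(i→Broken)
= 1/7×5/9 + 6/7×1/3
= 5/63 + 2/7 = 23/63

P = 23/63 ≈ 0.3651


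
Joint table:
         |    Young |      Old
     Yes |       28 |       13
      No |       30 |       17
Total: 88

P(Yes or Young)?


P(Yes∨Young) = P(Yes) + P(Young) - P(Yes∧Young)
= (41 + 58 - 28)/88 = 71/88

P = 71/88 ≈ 80.68%


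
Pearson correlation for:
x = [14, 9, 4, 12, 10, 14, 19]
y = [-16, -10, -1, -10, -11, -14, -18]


n=7, Σx=82, Σy=-80, Σxy=-1086, Σx²=1094, Σy²=1098
r = (7×(-1086) - 82×(-80))/√((7×1094 - 82²)(7×1098 - (-80)²))
= -1042/√(934×1286) = -1042/√1201124 ≈ -1042/1095.9580 ≈ -0.9508

r ≈ -0.9508


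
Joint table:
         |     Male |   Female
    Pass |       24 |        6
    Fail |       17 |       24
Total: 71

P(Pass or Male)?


P(Pass∨Male) = P(Pass) + P(Male) - P(Pass∧Male)
= (30 + 41 - 24)/71 = 47/71

P = 47/71 ≈ 66.20%


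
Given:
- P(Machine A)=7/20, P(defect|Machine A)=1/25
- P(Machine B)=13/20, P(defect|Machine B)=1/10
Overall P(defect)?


P(B) = Σ P(B|Aᵢ)×P(Aᵢ)
  1/25×7/20 = 7/500
  1/10×13/20 = 13/200
Sum = 79/1000

P(defect) = 79/1000 ≈ 7.90%


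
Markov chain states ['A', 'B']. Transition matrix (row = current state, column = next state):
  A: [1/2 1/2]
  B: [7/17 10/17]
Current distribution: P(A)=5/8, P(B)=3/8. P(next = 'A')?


P(next=A) = Σᵢ P(now=i)×P(i→A)
= 5/8×1/2 + 3/8×7/17
= 5/16 + 21/136 = 127/272

P = 127/272 ≈ 0.4669


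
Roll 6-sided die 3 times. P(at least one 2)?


P(no 2)^3 = (5/6)^3 = 125/216
P(≥1) = 1 - 125/216 = 91/216

P = 91/216 ≈ 42.13%
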